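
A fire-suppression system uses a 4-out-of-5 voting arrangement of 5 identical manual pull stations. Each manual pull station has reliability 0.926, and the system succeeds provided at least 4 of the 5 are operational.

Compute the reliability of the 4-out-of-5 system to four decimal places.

R = Σ_{i=4}^{5} C(5,i) p^i (1−p)^{5−i} with p = 0.926
C(5,4)·0.926^4·0.074^1 = 0.272048
C(5,5)·0.926^5·0.074^0 = 0.680855
Sum = 0.9529

0.9529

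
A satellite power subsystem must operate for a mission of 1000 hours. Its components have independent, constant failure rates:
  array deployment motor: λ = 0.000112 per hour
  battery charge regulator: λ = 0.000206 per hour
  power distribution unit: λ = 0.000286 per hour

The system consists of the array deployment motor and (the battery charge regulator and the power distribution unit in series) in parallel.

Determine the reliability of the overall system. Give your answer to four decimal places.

R(array deployment motor) = exp(−0.000112 × 1000) = 0.894044
R(battery charge regulator) = exp(−0.000206 × 1000) = 0.813833
R(power distribution unit) = exp(−0.000286 × 1000) = 0.751263
Series (battery charge regulator and power distribution unit): 0.813833 × 0.751263 = 0.611403
Parallel (array deployment motor and [0.611403]): 1 − (1 − 0.894044)(1 − 0.611403) = 0.9588

0.9588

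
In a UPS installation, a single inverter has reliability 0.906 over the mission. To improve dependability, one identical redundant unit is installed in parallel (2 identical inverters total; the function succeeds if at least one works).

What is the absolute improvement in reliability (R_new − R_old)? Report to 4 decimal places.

0.0852

R_before = 0.906
R_after = 1 − (1 − 0.906)^2 = 0.9912
ΔR = 0.9912 − 0.906 = 0.0852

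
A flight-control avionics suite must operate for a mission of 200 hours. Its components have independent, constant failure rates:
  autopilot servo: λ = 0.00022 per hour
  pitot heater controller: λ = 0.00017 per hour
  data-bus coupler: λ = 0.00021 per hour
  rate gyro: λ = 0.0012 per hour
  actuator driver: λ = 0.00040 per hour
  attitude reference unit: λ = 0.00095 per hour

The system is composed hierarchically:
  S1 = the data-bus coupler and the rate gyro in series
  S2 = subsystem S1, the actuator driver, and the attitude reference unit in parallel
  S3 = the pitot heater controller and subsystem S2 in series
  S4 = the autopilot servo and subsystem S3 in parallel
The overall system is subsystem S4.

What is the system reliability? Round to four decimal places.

0.9984

R(autopilot servo) = exp(−0.00022 × 200) = 0.956954
R(pitot heater controller) = exp(−0.00017 × 200) = 0.966572
R(data-bus coupler) = exp(−0.00021 × 200) = 0.958870
R(rate gyro) = exp(−0.0012 × 200) = 0.786628
R(actuator driver) = exp(−0.00040 × 200) = 0.923116
R(attitude reference unit) = exp(−0.00095 × 200) = 0.826959
Series (data-bus coupler and rate gyro): 0.958870 × 0.786628 = 0.754274
Parallel ([0.754274], actuator driver, and attitude reference unit): 1 − (1 − 0.754274)(1 − 0.923116)(1 − 0.826959) = 0.996731
Series (pitot heater controller and [0.996731]): 0.966572 × 0.996731 = 0.963412
Parallel (autopilot servo and [0.963412]): 1 − (1 − 0.956954)(1 − 0.963412) = 0.9984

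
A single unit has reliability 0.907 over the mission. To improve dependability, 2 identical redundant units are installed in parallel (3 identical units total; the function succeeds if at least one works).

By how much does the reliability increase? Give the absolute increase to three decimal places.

0.092

R_before = 0.907
R_after = 1 − (1 − 0.907)^3 = 0.999
ΔR = 0.999 − 0.907 = 0.092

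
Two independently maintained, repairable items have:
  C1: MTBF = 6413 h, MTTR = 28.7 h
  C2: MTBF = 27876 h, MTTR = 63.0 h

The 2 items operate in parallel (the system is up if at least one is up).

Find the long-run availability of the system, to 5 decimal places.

0.99999

A(C1) = MTBF/(MTBF+MTTR) = 6413/(6413+28.7) = 0.995545
A(C2) = MTBF/(MTBF+MTTR) = 27876/(27876+63.0) = 0.997745
Parallel availability: 1 − (1 − 0.995545)(1 − 0.997745) = 0.99999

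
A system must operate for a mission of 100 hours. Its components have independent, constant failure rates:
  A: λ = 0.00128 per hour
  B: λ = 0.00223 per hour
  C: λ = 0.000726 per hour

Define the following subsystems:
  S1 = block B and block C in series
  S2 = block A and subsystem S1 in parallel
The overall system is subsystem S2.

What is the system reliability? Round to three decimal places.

0.969

R(A) = exp(−0.00128 × 100) = 0.87985
R(B) = exp(−0.00223 × 100) = 0.80011
R(C) = exp(−0.000726 × 100) = 0.92997
Series (B and C): 0.80011 × 0.92997 = 0.74408
Parallel (A and [0.74408]): 1 − (1 − 0.87985)(1 − 0.74408) = 0.969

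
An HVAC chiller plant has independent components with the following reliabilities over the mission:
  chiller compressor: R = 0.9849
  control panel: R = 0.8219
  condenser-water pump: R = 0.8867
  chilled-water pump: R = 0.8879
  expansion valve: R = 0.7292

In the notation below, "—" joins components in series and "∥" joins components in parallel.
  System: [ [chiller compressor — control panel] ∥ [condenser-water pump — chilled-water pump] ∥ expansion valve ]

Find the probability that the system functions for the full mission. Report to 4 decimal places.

Series (chiller compressor and control panel): 0.984900 × 0.821900 = 0.809489
Series (condenser-water pump and chilled-water pump): 0.886700 × 0.887900 = 0.787301
Parallel ([0.809489], [0.787301], and expansion valve): 1 − (1 − 0.809489)(1 − 0.787301)(1 − 0.729200) = 0.9890

0.9890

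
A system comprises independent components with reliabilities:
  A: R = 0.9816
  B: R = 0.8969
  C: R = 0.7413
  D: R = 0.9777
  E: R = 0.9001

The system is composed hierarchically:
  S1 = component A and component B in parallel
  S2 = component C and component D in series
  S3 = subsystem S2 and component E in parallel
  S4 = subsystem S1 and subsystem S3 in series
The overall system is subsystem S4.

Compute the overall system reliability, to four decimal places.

Parallel (A and B): 1 − (1 − 0.981600)(1 − 0.896900) = 0.998103
Series (C and D): 0.741300 × 0.977700 = 0.724769
Parallel ([0.724769] and E): 1 − (1 − 0.724769)(1 − 0.900100) = 0.972504
Series ([0.998103] and [0.972504]): 0.998103 × 0.972504 = 0.9707

0.9707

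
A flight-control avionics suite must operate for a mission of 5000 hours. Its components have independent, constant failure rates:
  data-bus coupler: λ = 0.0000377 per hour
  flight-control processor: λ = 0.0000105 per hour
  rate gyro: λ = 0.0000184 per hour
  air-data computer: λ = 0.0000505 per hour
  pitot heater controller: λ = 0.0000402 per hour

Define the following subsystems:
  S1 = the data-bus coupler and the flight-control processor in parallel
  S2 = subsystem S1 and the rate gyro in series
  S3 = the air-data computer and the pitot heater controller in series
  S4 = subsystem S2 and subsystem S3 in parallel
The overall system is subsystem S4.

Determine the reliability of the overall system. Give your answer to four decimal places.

0.9650

R(data-bus coupler) = exp(−0.0000377 × 5000) = 0.828201
R(flight-control processor) = exp(−0.0000105 × 5000) = 0.948854
R(rate gyro) = exp(−0.0000184 × 5000) = 0.912105
R(air-data computer) = exp(−0.0000505 × 5000) = 0.776856
R(pitot heater controller) = exp(−0.0000402 × 5000) = 0.817912
Parallel (data-bus coupler and flight-control processor): 1 − (1 − 0.828201)(1 − 0.948854) = 0.991213
Series ([0.991213] and rate gyro): 0.991213 × 0.912105 = 0.904090
Series (air-data computer and pitot heater controller): 0.776856 × 0.817912 = 0.635400
Parallel ([0.904090] and [0.635400]): 1 − (1 − 0.904090)(1 − 0.635400) = 0.9650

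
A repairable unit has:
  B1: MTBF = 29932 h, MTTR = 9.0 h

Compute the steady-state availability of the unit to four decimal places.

A(B1) = MTBF/(MTBF+MTTR) = 29932/(29932+9.0) = 0.9997

0.9997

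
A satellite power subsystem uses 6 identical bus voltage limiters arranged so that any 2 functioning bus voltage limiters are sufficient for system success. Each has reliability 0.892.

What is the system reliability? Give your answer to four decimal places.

0.9999

R = Σ_{i=2}^{6} C(6,i) p^i (1−p)^{6−i} with p = 0.892
C(6,2)·0.892^2·0.108^4 = 0.001624
C(6,3)·0.892^3·0.108^3 = 0.017881
C(6,4)·0.892^4·0.108^2 = 0.110764
C(6,5)·0.892^5·0.108^1 = 0.365931
C(6,6)·0.892^6·0.108^0 = 0.503720
Sum = 0.9999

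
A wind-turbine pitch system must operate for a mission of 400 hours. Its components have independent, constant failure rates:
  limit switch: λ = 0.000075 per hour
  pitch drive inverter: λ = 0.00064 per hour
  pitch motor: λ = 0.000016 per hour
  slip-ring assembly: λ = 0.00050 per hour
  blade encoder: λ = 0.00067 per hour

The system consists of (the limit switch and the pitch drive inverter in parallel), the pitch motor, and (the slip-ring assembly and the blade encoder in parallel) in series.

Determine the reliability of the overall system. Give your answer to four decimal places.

R(limit switch) = exp(−0.000075 × 400) = 0.970446
R(pitch drive inverter) = exp(−0.00064 × 400) = 0.774142
R(pitch motor) = exp(−0.000016 × 400) = 0.993620
R(slip-ring assembly) = exp(−0.00050 × 400) = 0.818731
R(blade encoder) = exp(−0.00067 × 400) = 0.764908
Parallel (limit switch and pitch drive inverter): 1 − (1 − 0.970446)(1 − 0.774142) = 0.993325
Parallel (slip-ring assembly and blade encoder): 1 − (1 − 0.818731)(1 − 0.764908) = 0.957385
Series ([0.993325], pitch motor, and [0.957385]): 0.993325 × 0.993620 × 0.957385 = 0.9449

0.9449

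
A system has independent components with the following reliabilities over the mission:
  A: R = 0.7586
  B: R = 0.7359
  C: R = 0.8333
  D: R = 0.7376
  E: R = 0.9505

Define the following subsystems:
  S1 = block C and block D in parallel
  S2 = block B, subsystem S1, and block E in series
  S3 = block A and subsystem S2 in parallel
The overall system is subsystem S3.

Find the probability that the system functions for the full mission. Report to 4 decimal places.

Parallel (C and D): 1 − (1 − 0.833300)(1 − 0.737600) = 0.956258
Series (B, [0.956258], and E): 0.735900 × 0.956258 × 0.950500 = 0.668877
Parallel (A and [0.668877]): 1 − (1 − 0.758600)(1 − 0.668877) = 0.9201

0.9201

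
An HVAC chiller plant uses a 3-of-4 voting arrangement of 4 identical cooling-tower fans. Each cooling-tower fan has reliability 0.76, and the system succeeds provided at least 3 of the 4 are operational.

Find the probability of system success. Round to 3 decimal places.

R = Σ_{i=3}^{4} C(4,i) p^i (1−p)^{4−i} with p = 0.76
C(4,3)·0.76^3·0.24^1 = 0.42142
C(4,4)·0.76^4·0.24^0 = 0.33362
Sum = 0.755

0.755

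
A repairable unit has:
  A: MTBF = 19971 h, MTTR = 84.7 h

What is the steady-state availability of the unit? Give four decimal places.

A(A) = MTBF/(MTBF+MTTR) = 19971/(19971+84.7) = 0.9958

0.9958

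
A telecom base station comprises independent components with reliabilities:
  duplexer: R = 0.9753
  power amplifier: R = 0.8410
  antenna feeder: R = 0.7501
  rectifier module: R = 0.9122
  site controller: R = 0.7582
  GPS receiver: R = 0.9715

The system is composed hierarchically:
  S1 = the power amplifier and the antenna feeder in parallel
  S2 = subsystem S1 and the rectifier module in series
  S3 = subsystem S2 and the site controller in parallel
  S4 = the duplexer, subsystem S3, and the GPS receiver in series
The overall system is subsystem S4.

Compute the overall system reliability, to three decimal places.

Parallel (power amplifier and antenna feeder): 1 − (1 − 0.84100)(1 − 0.75010) = 0.96027
Series ([0.96027] and rectifier module): 0.96027 × 0.91220 = 0.87596
Parallel ([0.87596] and site controller): 1 − (1 − 0.87596)(1 − 0.75820) = 0.97001
Series (duplexer, [0.97001], and GPS receiver): 0.97530 × 0.97001 × 0.97150 = 0.919

0.919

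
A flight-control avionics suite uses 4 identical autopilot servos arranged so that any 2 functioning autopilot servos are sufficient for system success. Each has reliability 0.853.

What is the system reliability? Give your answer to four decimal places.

R = Σ_{i=2}^{4} C(4,i) p^i (1−p)^{4−i} with p = 0.853
C(4,2)·0.853^2·0.147^2 = 0.094337
C(4,3)·0.853^3·0.147^1 = 0.364942
C(4,4)·0.853^4·0.147^0 = 0.529415
Sum = 0.9887

0.9887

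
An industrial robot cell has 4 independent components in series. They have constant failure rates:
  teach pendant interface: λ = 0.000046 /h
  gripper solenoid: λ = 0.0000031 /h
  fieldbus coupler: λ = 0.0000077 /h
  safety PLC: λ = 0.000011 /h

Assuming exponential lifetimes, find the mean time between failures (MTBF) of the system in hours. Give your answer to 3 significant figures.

14700

Series of exponential components: λ_sys = Σ λ_i
λ_sys = 0.000046 + 0.0000031 + 0.0000077 + 0.000011 = 6.7800e-05 /h
MTBF = 1 / λ_sys = 14700 h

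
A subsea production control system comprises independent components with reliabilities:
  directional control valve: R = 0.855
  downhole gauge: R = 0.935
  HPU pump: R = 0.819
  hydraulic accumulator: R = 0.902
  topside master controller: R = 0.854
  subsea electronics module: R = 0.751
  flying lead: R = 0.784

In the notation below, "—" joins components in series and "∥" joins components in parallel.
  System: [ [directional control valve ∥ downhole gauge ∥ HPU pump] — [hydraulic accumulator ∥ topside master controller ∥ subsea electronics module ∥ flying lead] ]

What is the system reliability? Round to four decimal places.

Parallel (directional control valve, downhole gauge, and HPU pump): 1 − (1 − 0.855000)(1 − 0.935000)(1 − 0.819000) = 0.998294
Parallel (hydraulic accumulator, topside master controller, subsea electronics module, and flying lead): 1 − (1 − 0.902000)(1 − 0.854000)(1 − 0.751000)(1 − 0.784000) = 0.999230
Series ([0.998294] and [0.999230]): 0.998294 × 0.999230 = 0.9975

0.9975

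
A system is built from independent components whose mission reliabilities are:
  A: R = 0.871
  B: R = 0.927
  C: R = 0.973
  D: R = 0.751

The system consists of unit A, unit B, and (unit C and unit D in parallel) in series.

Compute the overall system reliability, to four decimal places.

0.8020

Parallel (C and D): 1 − (1 − 0.973000)(1 − 0.751000) = 0.993277
Series (A, B, and [0.993277]): 0.871000 × 0.927000 × 0.993277 = 0.8020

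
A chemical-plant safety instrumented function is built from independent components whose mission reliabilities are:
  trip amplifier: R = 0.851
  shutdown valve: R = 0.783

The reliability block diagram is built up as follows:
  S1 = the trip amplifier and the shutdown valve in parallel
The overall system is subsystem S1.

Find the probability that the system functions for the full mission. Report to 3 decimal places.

0.968

Parallel (trip amplifier and shutdown valve): 1 − (1 − 0.85100)(1 − 0.78300) = 0.968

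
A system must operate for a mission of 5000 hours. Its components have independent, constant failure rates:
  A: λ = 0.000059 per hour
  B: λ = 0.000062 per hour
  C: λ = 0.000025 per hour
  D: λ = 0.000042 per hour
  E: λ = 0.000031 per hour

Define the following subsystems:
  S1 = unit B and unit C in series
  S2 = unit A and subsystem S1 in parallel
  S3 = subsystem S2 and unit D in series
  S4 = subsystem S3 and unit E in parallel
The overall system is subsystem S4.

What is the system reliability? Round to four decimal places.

0.9623

R(A) = exp(−0.000059 × 5000) = 0.744532
R(B) = exp(−0.000062 × 5000) = 0.733447
R(C) = exp(−0.000025 × 5000) = 0.882497
R(D) = exp(−0.000042 × 5000) = 0.810584
R(E) = exp(−0.000031 × 5000) = 0.856415
Series (B and C): 0.733447 × 0.882497 = 0.647265
Parallel (A and [0.647265]): 1 − (1 − 0.744532)(1 − 0.647265) = 0.909887
Series ([0.909887] and D): 0.909887 × 0.810584 = 0.737540
Parallel ([0.737540] and E): 1 − (1 − 0.737540)(1 − 0.856415) = 0.9623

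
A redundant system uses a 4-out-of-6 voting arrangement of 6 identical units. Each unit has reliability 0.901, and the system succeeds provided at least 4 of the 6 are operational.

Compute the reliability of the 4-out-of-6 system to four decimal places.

R = Σ_{i=4}^{6} C(6,i) p^i (1−p)^{6−i} with p = 0.901
C(6,4)·0.901^4·0.099^2 = 0.096886
C(6,5)·0.901^5·0.099^1 = 0.352704
C(6,6)·0.901^6·0.099^0 = 0.534994
Sum = 0.9846

0.9846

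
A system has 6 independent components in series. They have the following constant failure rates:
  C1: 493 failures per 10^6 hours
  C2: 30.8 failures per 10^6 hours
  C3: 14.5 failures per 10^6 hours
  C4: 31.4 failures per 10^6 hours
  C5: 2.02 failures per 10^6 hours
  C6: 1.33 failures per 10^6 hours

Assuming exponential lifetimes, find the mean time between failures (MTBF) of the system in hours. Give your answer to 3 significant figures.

Series of exponential components: λ_sys = Σ λ_i
λ_sys = 0.000493 + 0.0000308 + 0.0000145 + 0.0000314 + 0.00000202 + 0.00000133 = 5.7305e-04 /h
MTBF = 1 / λ_sys = 1750 h

1750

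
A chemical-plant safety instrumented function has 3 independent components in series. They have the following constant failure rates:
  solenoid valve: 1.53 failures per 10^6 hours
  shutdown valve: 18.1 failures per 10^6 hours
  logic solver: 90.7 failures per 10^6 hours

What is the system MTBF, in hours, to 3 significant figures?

9060

Series of exponential components: λ_sys = Σ λ_i
λ_sys = 0.00000153 + 0.0000181 + 0.0000907 = 1.1033e-04 /h
MTBF = 1 / λ_sys = 9060 h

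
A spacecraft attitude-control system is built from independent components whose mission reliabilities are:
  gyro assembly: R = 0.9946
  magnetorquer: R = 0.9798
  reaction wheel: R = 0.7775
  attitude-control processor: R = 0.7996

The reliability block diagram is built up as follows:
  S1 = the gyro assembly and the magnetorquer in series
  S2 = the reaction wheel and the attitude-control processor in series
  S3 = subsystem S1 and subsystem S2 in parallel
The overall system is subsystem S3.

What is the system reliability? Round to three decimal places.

Series (gyro assembly and magnetorquer): 0.99460 × 0.97980 = 0.97451
Series (reaction wheel and attitude-control processor): 0.77750 × 0.79960 = 0.62169
Parallel ([0.97451] and [0.62169]): 1 − (1 − 0.97451)(1 − 0.62169) = 0.990

0.990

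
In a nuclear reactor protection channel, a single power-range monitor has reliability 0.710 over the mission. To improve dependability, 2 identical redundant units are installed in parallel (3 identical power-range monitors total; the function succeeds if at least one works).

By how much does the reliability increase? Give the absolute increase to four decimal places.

0.2656

R_before = 0.710
R_after = 1 − (1 − 0.710)^3 = 0.9756
ΔR = 0.9756 − 0.710 = 0.2656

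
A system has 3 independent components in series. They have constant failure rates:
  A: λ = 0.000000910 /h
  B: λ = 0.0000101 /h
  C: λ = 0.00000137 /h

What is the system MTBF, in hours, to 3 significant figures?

80800

Series of exponential components: λ_sys = Σ λ_i
λ_sys = 0.000000910 + 0.0000101 + 0.00000137 = 1.2380e-05 /h
MTBF = 1 / λ_sys = 80800 h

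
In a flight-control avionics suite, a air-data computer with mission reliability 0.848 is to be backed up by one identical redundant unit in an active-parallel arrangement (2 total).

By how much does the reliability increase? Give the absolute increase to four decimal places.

R_before = 0.848
R_after = 1 − (1 − 0.848)^2 = 0.9769
ΔR = 0.9769 − 0.848 = 0.1289

0.1289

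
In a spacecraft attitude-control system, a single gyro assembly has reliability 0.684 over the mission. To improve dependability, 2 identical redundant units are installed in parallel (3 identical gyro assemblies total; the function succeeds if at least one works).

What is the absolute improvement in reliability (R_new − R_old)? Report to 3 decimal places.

0.284

R_before = 0.684
R_after = 1 − (1 − 0.684)^3 = 0.968
ΔR = 0.968 − 0.684 = 0.284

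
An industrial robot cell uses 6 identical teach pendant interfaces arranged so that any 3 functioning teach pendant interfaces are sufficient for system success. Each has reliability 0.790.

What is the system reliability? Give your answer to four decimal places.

0.9798

R = Σ_{i=3}^{6} C(6,i) p^i (1−p)^{6−i} with p = 0.790
C(6,3)·0.790^3·0.210^3 = 0.091321
C(6,4)·0.790^4·0.210^2 = 0.257655
C(6,5)·0.790^5·0.210^1 = 0.387709
C(6,6)·0.790^6·0.210^0 = 0.243087
Sum = 0.9798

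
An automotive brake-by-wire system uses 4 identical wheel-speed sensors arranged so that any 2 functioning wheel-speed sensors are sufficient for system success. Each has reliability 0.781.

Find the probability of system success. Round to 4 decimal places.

R = Σ_{i=2}^{4} C(4,i) p^i (1−p)^{4−i} with p = 0.781
C(4,2)·0.781^2·0.219^2 = 0.175526
C(4,3)·0.781^3·0.219^1 = 0.417308
C(4,4)·0.781^4·0.219^0 = 0.372052
Sum = 0.9649

0.9649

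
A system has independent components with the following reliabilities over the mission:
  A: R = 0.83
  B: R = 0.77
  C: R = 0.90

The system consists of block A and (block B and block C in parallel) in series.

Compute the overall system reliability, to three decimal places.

0.811

Parallel (B and C): 1 − (1 − 0.77000)(1 − 0.90000) = 0.97700
Series (A and [0.97700]): 0.83000 × 0.97700 = 0.811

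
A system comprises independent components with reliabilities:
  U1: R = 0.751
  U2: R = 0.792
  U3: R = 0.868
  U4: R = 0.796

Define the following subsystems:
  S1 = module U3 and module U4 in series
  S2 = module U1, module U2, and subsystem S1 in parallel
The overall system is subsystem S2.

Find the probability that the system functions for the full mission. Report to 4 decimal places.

Series (U3 and U4): 0.868000 × 0.796000 = 0.690928
Parallel (U1, U2, and [0.690928]): 1 − (1 − 0.751000)(1 − 0.792000)(1 − 0.690928) = 0.9840

0.9840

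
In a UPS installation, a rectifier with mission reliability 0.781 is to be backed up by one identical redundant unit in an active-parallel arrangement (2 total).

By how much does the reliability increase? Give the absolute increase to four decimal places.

R_before = 0.781
R_after = 1 − (1 − 0.781)^2 = 0.9520
ΔR = 0.9520 − 0.781 = 0.1710

0.1710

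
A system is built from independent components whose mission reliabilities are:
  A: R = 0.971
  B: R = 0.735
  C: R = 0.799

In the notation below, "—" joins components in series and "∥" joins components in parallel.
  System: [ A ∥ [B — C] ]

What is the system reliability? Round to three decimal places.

Series (B and C): 0.73500 × 0.79900 = 0.58727
Parallel (A and [0.58727]): 1 − (1 − 0.97100)(1 − 0.58727) = 0.988

0.988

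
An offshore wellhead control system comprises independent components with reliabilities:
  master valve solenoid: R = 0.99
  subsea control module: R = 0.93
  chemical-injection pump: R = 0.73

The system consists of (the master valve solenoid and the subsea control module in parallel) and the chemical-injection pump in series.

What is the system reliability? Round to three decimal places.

Parallel (master valve solenoid and subsea control module): 1 − (1 − 0.99000)(1 − 0.93000) = 0.99930
Series ([0.99930] and chemical-injection pump): 0.99930 × 0.73000 = 0.729

0.729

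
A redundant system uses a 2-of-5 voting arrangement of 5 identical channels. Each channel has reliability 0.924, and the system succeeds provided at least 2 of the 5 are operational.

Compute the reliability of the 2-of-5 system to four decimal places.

0.9998

R = Σ_{i=2}^{5} C(5,i) p^i (1−p)^{5−i} with p = 0.924
C(5,2)·0.924^2·0.076^3 = 0.003748
C(5,3)·0.924^3·0.076^2 = 0.045566
C(5,4)·0.924^4·0.076^1 = 0.276995
C(5,5)·0.924^5·0.076^0 = 0.673535
Sum = 0.9998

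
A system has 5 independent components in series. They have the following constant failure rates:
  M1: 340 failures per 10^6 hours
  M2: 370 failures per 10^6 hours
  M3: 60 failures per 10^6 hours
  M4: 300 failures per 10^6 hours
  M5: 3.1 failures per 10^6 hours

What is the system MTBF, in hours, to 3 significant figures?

Series of exponential components: λ_sys = Σ λ_i
λ_sys = 0.00034 + 0.00037 + 0.000060 + 0.00030 + 0.0000031 = 1.0731e-03 /h
MTBF = 1 / λ_sys = 932 h

932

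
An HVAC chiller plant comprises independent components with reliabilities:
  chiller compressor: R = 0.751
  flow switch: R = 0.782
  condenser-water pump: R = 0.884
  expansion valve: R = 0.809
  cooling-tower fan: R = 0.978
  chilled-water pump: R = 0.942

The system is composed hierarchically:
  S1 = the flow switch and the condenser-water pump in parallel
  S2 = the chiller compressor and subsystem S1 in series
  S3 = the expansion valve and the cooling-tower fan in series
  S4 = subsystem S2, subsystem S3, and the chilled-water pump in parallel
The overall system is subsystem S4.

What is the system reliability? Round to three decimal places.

0.997

Parallel (flow switch and condenser-water pump): 1 − (1 − 0.78200)(1 − 0.88400) = 0.97471
Series (chiller compressor and [0.97471]): 0.75100 × 0.97471 = 0.73201
Series (expansion valve and cooling-tower fan): 0.80900 × 0.97800 = 0.79120
Parallel ([0.73201], [0.79120], and chilled-water pump): 1 − (1 − 0.73201)(1 − 0.79120)(1 − 0.94200) = 0.997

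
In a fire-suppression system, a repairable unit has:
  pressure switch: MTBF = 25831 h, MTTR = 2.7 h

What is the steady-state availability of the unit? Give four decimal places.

0.9999

A(pressure switch) = MTBF/(MTBF+MTTR) = 25831/(25831+2.7) = 0.9999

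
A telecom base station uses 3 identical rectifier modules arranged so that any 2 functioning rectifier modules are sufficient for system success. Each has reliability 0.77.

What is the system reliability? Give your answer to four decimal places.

R = Σ_{i=2}^{3} C(3,i) p^i (1−p)^{3−i} with p = 0.77
C(3,2)·0.77^2·0.23^1 = 0.409101
C(3,3)·0.77^3·0.23^0 = 0.456533
Sum = 0.8656

0.8656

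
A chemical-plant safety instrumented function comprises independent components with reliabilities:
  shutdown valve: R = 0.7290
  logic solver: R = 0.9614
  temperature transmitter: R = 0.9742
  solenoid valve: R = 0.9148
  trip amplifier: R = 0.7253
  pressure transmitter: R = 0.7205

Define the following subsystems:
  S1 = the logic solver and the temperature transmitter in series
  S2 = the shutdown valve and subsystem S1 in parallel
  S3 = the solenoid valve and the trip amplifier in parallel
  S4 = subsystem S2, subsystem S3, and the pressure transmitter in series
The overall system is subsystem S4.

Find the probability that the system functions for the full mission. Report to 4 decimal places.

Series (logic solver and temperature transmitter): 0.961400 × 0.974200 = 0.936596
Parallel (shutdown valve and [0.936596]): 1 − (1 − 0.729000)(1 − 0.936596) = 0.982818
Parallel (solenoid valve and trip amplifier): 1 − (1 − 0.914800)(1 − 0.725300) = 0.976596
Series ([0.982818], [0.976596], and pressure transmitter): 0.982818 × 0.976596 × 0.720500 = 0.6915

0.6915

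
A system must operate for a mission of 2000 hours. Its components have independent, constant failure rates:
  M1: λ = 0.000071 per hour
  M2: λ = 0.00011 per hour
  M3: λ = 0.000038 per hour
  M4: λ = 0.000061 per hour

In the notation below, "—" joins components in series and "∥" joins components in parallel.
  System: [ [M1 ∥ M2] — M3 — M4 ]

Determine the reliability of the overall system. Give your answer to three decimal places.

0.799

R(M1) = exp(−0.000071 × 2000) = 0.86762
R(M2) = exp(−0.00011 × 2000) = 0.80252
R(M3) = exp(−0.000038 × 2000) = 0.92682
R(M4) = exp(−0.000061 × 2000) = 0.88515
Parallel (M1 and M2): 1 − (1 − 0.86762)(1 − 0.80252) = 0.97386
Series ([0.97386], M3, and M4): 0.97386 × 0.92682 × 0.88515 = 0.799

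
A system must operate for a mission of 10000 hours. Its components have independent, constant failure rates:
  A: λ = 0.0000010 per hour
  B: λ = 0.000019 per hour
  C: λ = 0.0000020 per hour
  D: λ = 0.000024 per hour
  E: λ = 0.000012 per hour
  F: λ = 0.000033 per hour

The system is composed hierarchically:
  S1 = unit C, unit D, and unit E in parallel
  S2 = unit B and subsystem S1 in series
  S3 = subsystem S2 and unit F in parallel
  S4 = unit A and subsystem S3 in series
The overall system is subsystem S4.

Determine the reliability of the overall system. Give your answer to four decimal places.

R(A) = exp(−0.0000010 × 10000) = 0.990050
R(B) = exp(−0.000019 × 10000) = 0.826959
R(C) = exp(−0.0000020 × 10000) = 0.980199
R(D) = exp(−0.000024 × 10000) = 0.786628
R(E) = exp(−0.000012 × 10000) = 0.886920
R(F) = exp(−0.000033 × 10000) = 0.718924
Parallel (C, D, and E): 1 − (1 − 0.980199)(1 − 0.786628)(1 − 0.886920) = 0.999522
Series (B and [0.999522]): 0.826959 × 0.999522 = 0.826564
Parallel ([0.826564] and F): 1 − (1 − 0.826564)(1 − 0.718924) = 0.951251
Series (A and [0.951251]): 0.990050 × 0.951251 = 0.9418

0.9418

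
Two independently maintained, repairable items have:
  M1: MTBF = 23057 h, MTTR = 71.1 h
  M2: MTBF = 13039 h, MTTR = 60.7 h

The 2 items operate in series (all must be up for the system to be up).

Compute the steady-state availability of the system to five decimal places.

0.99231

A(M1) = MTBF/(MTBF+MTTR) = 23057/(23057+71.1) = 0.996926
A(M2) = MTBF/(MTBF+MTTR) = 13039/(13039+60.7) = 0.995366
Series availability: 0.996926 × 0.995366 = 0.99231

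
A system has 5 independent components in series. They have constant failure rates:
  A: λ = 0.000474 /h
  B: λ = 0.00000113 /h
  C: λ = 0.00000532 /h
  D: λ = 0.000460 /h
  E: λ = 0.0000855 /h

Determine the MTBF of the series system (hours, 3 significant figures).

Series of exponential components: λ_sys = Σ λ_i
λ_sys = 0.000474 + 0.00000113 + 0.00000532 + 0.000460 + 0.0000855 = 1.0260e-03 /h
MTBF = 1 / λ_sys = 975 h

975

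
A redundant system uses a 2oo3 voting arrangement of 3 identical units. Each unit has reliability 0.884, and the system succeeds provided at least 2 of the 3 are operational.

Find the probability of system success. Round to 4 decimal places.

R = Σ_{i=2}^{3} C(3,i) p^i (1−p)^{3−i} with p = 0.884
C(3,2)·0.884^2·0.116^1 = 0.271947
C(3,3)·0.884^3·0.116^0 = 0.690807
Sum = 0.9628

0.9628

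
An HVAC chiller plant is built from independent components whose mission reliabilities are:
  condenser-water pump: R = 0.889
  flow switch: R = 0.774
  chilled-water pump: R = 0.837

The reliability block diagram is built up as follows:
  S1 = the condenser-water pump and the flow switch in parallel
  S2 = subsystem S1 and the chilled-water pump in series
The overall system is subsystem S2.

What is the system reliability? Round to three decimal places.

0.816

Parallel (condenser-water pump and flow switch): 1 − (1 − 0.88900)(1 − 0.77400) = 0.97491
Series ([0.97491] and chilled-water pump): 0.97491 × 0.83700 = 0.816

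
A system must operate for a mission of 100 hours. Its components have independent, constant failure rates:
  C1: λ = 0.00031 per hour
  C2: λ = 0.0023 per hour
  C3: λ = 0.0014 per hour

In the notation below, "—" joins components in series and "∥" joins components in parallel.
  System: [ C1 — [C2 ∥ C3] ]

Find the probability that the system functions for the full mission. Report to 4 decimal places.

0.9435

R(C1) = exp(−0.00031 × 100) = 0.969476
R(C2) = exp(−0.0023 × 100) = 0.794534
R(C3) = exp(−0.0014 × 100) = 0.869358
Parallel (C2 and C3): 1 − (1 − 0.794534)(1 − 0.869358) = 0.973158
Series (C1 and [0.973158]): 0.969476 × 0.973158 = 0.9435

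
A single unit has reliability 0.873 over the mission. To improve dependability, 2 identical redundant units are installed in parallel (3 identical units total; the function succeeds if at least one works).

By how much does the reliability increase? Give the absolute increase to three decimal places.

0.125

R_before = 0.873
R_after = 1 − (1 − 0.873)^3 = 0.998
ΔR = 0.998 − 0.873 = 0.125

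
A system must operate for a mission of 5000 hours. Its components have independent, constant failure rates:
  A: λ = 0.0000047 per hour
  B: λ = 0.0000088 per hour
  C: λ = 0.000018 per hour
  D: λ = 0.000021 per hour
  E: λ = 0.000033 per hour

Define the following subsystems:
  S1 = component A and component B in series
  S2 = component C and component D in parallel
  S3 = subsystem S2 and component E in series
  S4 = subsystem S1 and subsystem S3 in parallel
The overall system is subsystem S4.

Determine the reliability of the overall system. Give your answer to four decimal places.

R(A) = exp(−0.0000047 × 5000) = 0.976774
R(B) = exp(−0.0000088 × 5000) = 0.956954
R(C) = exp(−0.000018 × 5000) = 0.913931
R(D) = exp(−0.000021 × 5000) = 0.900325
R(E) = exp(−0.000033 × 5000) = 0.847894
Series (A and B): 0.976774 × 0.956954 = 0.934728
Parallel (C and D): 1 − (1 − 0.913931)(1 − 0.900325) = 0.991421
Series ([0.991421] and E): 0.991421 × 0.847894 = 0.840620
Parallel ([0.934728] and [0.840620]): 1 − (1 − 0.934728)(1 − 0.840620) = 0.9896

0.9896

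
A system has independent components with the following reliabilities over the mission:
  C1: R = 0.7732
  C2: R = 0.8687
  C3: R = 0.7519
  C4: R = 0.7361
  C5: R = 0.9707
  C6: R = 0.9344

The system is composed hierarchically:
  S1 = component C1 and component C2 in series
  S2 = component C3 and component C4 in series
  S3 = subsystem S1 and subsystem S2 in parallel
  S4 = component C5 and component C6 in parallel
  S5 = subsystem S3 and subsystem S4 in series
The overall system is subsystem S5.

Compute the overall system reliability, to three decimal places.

0.852

Series (C1 and C2): 0.77320 × 0.86870 = 0.67168
Series (C3 and C4): 0.75190 × 0.73610 = 0.55347
Parallel ([0.67168] and [0.55347]): 1 − (1 − 0.67168)(1 − 0.55347) = 0.85340
Parallel (C5 and C6): 1 − (1 − 0.97070)(1 − 0.93440) = 0.99808
Series ([0.85340] and [0.99808]): 0.85340 × 0.99808 = 0.852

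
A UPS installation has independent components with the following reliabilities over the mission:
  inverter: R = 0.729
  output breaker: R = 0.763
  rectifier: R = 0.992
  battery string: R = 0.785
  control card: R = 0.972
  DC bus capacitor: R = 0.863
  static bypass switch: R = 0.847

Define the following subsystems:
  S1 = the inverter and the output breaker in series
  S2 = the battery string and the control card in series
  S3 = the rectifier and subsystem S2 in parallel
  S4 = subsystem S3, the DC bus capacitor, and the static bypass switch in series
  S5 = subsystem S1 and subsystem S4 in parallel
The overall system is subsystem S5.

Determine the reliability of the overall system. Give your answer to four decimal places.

0.8800

Series (inverter and output breaker): 0.729000 × 0.763000 = 0.556227
Series (battery string and control card): 0.785000 × 0.972000 = 0.763020
Parallel (rectifier and [0.763020]): 1 − (1 − 0.992000)(1 − 0.763020) = 0.998104
Series ([0.998104], DC bus capacitor, and static bypass switch): 0.998104 × 0.863000 × 0.847000 = 0.729575
Parallel ([0.556227] and [0.729575]): 1 − (1 − 0.556227)(1 − 0.729575) = 0.8800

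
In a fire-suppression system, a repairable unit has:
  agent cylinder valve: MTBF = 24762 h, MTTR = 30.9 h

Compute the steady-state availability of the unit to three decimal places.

A(agent cylinder valve) = MTBF/(MTBF+MTTR) = 24762/(24762+30.9) = 0.999

0.999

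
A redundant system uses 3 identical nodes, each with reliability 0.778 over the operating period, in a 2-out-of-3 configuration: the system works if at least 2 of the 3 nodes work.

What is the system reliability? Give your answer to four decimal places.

0.8740

R = Σ_{i=2}^{3} C(3,i) p^i (1−p)^{3−i} with p = 0.778
C(3,2)·0.778^2·0.222^1 = 0.403119
C(3,3)·0.778^3·0.222^0 = 0.470911
Sum = 0.8740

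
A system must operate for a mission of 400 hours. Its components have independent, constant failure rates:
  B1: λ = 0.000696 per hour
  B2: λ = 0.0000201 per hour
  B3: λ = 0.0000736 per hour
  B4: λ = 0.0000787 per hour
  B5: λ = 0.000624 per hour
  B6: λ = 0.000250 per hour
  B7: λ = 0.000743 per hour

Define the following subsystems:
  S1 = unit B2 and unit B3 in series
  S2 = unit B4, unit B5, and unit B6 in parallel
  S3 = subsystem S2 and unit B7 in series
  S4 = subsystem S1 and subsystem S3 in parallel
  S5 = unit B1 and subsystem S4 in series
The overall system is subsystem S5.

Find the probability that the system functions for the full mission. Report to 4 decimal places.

R(B1) = exp(−0.000696 × 400) = 0.756994
R(B2) = exp(−0.0000201 × 400) = 0.991992
R(B3) = exp(−0.0000736 × 400) = 0.970989
R(B4) = exp(−0.0000787 × 400) = 0.969010
R(B5) = exp(−0.000624 × 400) = 0.779112
R(B6) = exp(−0.000250 × 400) = 0.904837
R(B7) = exp(−0.000743 × 400) = 0.742895
Series (B2 and B3): 0.991992 × 0.970989 = 0.963213
Parallel (B4, B5, and B6): 1 − (1 − 0.969010)(1 − 0.779112)(1 − 0.904837) = 0.999349
Series ([0.999349] and B7): 0.999349 × 0.742895 = 0.742411
Parallel ([0.963213] and [0.742411]): 1 − (1 − 0.963213)(1 − 0.742411) = 0.990524
Series (B1 and [0.990524]): 0.756994 × 0.990524 = 0.7498

0.7498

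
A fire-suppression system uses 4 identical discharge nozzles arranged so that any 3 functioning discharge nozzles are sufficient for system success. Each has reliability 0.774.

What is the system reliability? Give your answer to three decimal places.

0.778

R = Σ_{i=3}^{4} C(4,i) p^i (1−p)^{4−i} with p = 0.774
C(4,3)·0.774^3·0.226^1 = 0.41917
C(4,4)·0.774^4·0.226^0 = 0.35889
Sum = 0.778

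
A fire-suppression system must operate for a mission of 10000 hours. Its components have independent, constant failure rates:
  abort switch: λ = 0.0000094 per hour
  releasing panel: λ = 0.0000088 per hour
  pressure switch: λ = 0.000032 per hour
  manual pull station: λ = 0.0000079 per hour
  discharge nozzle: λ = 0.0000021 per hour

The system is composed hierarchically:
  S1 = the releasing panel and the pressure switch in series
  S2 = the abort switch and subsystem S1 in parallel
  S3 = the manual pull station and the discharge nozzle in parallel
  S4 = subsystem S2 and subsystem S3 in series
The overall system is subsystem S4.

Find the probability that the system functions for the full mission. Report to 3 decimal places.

0.968

R(abort switch) = exp(−0.0000094 × 10000) = 0.91028
R(releasing panel) = exp(−0.0000088 × 10000) = 0.91576
R(pressure switch) = exp(−0.000032 × 10000) = 0.72615
R(manual pull station) = exp(−0.0000079 × 10000) = 0.92404
R(discharge nozzle) = exp(−0.0000021 × 10000) = 0.97922
Series (releasing panel and pressure switch): 0.91576 × 0.72615 = 0.66498
Parallel (abort switch and [0.66498]): 1 − (1 − 0.91028)(1 − 0.66498) = 0.96994
Parallel (manual pull station and discharge nozzle): 1 − (1 − 0.92404)(1 − 0.97922) = 0.99842
Series ([0.96994] and [0.99842]): 0.96994 × 0.99842 = 0.968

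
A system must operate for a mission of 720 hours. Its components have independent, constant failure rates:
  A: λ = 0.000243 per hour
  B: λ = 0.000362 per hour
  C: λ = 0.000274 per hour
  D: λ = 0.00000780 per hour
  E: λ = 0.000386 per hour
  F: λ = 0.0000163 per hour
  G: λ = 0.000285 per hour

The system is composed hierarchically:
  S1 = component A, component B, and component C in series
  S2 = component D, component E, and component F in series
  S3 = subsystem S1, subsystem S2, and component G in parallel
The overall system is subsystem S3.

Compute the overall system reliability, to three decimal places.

R(A) = exp(−0.000243 × 720) = 0.83949
R(B) = exp(−0.000362 × 720) = 0.77056
R(C) = exp(−0.000274 × 720) = 0.82096
R(D) = exp(−0.00000780 × 720) = 0.99440
R(E) = exp(−0.000386 × 720) = 0.75736
R(F) = exp(−0.0000163 × 720) = 0.98833
R(G) = exp(−0.000285 × 720) = 0.81448
Series (A, B, and C): 0.83949 × 0.77056 × 0.82096 = 0.53106
Series (D, E, and F): 0.99440 × 0.75736 × 0.98833 = 0.74433
Parallel ([0.53106], [0.74433], and G): 1 − (1 − 0.53106)(1 − 0.74433)(1 − 0.81448) = 0.978

0.978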